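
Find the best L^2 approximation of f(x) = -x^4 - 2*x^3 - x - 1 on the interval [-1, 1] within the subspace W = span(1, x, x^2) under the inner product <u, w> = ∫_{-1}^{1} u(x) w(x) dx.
g(x) = -6*x^2/7 - 11*x/5 - 32/35

The best approximation g ∈ W is the orthogonal projection of f onto W. Writing g = a_0 + a_1 x + a_2 x^2, the coefficients solve the normal equations G · a = b where
  G_{ij} = <φ_i, φ_j> and b_i = <f, φ_i>, with φ_0 = 1, φ_1 = x, φ_2 = x^2.
G =
  [2, 0, 2/3]
  [0, 2/3, 0]
  [2/3, 0, 2/5],
b = (-12/5, -22/15, -20/21).
Solving gives a_0 = -32/35, a_1 = -11/5, a_2 = -6/7, so
  g(x) = -6*x^2/7 - 11*x/5 - 32/35.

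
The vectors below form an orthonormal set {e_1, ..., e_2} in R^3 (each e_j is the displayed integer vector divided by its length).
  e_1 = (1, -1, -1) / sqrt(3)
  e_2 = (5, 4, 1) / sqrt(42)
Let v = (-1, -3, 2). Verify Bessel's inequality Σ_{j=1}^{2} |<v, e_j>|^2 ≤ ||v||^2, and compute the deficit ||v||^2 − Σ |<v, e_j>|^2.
Σ |<v, e_j>|^2 = 75/14; ||v||^2 = 14; deficit = 121/14

Write each e_j = u_j / sqrt(<u_j, u_j>) where u_j is the displayed integer vector. Then <v, e_j> = <v, u_j> / sqrt(<u_j, u_j>), so |<v, e_j>|^2 = <v, u_j>^2 / <u_j, u_j>.
Coefficients: <v, e_1> = 0/sqrt(3), <v, e_2> = -15/sqrt(42).
Square and sum: Σ |<v, e_j>|^2 = 75/14.
Compute ||v||^2 = v·v = 14.
Deficit = 14 − 75/14 = 121/14 ≥ 0, confirming Bessel's inequality. (The deficit equals ||v − Σ <v,e_j> e_j||^2, the squared distance from v to span{e_j}.)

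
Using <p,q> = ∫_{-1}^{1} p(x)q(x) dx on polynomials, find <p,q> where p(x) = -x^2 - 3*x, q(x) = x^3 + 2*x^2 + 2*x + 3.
<p,q> = -8

Expand the product: p(x)·q(x) = -x^5 - 5*x^4 - 8*x^3 - 9*x^2 - 9*x.
∫_{-1}^{1} of each monomial x^k gives [2/(k+1) if k even, 0 if k odd]. Integrating term-by-term (or equivalently evaluating the antiderivative F(x) = -x^6/6 - x^5 - 2*x^4 - 3*x^3 - 9*x^2/2 at the endpoints):
  F(1) − F(−1) = -32/3 − (-8/3) = -8.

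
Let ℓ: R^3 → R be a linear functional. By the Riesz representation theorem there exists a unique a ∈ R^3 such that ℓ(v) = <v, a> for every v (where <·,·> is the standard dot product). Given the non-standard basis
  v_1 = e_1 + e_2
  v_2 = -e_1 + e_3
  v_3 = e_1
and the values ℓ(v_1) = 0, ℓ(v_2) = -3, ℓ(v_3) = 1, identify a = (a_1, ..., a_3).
a = (1, -1, -2)

Write a = (a_1, ..., a_3) in the standard basis. For each basis vector v_i, ℓ(v_i) = <v_i, a> is a linear equation in the a_j's. Collect the n equations into a matrix system V a = ℓ, where row i of V is v_i (expressed in the standard basis). Since V is invertible (lower-triangular with 1s on the diagonal, up to permutation), solve by back-substitution:
  V =
[[1, 1, 0],
 [-1, 0, 1],
 [1, 0, 0]]
  V a = (0, -3, 1)
Solving gives a = (1, -1, -2).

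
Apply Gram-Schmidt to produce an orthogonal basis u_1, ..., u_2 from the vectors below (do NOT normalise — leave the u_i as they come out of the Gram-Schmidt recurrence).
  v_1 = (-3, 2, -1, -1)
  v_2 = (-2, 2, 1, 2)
Orthogonal basis:
  u_1 = (-3, 2, -1, -1)
  u_2 = (-3/5, 16/15, 22/15, 37/15)

Apply the Gram-Schmidt recurrence
  u_1 = v_1
  u_i = v_i − Σ_{j<i} ((v_i · u_j) / (u_j · u_j)) · u_j.

Step by step this gives:
  u_1 = (-3, 2, -1, -1)
  u_2 = (-3/5, 16/15, 22/15, 37/15)

Orthogonality check:
  u_2 · u_1 = 0 (should be 0)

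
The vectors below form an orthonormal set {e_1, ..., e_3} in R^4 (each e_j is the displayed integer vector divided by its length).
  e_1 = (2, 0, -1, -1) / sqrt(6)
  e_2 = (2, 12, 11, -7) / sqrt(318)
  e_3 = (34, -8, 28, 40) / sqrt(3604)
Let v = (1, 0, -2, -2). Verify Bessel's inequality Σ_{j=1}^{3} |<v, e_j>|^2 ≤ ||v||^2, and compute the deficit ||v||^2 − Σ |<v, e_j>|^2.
Σ |<v, e_j>|^2 = 9; ||v||^2 = 9; deficit = 0

Write each e_j = u_j / sqrt(<u_j, u_j>) where u_j is the displayed integer vector. Then <v, e_j> = <v, u_j> / sqrt(<u_j, u_j>), so |<v, e_j>|^2 = <v, u_j>^2 / <u_j, u_j>.
Coefficients: <v, e_1> = 6/sqrt(6), <v, e_2> = -6/sqrt(318), <v, e_3> = -102/sqrt(3604).
Square and sum: Σ |<v, e_j>|^2 = 9.
Compute ||v||^2 = v·v = 9.
Deficit = 9 − 9 = 0 ≥ 0, confirming Bessel's inequality. (The deficit equals ||v − Σ <v,e_j> e_j||^2, the squared distance from v to span{e_j}.)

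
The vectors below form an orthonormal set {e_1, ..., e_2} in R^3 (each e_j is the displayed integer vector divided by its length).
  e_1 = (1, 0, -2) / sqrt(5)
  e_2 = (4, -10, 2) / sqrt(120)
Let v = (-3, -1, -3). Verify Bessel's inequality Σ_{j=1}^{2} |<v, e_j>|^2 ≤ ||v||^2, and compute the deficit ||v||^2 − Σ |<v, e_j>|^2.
Σ |<v, e_j>|^2 = 7/3; ||v||^2 = 19; deficit = 50/3

Write each e_j = u_j / sqrt(<u_j, u_j>) where u_j is the displayed integer vector. Then <v, e_j> = <v, u_j> / sqrt(<u_j, u_j>), so |<v, e_j>|^2 = <v, u_j>^2 / <u_j, u_j>.
Coefficients: <v, e_1> = 3/sqrt(5), <v, e_2> = -8/sqrt(120).
Square and sum: Σ |<v, e_j>|^2 = 7/3.
Compute ||v||^2 = v·v = 19.
Deficit = 19 − 7/3 = 50/3 ≥ 0, confirming Bessel's inequality. (The deficit equals ||v − Σ <v,e_j> e_j||^2, the squared distance from v to span{e_j}.)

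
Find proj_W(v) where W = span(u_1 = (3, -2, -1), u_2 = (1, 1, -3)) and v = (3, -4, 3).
proj_W(v) = (193/69, -292/69, 197/69)

Set up U = [u_1 | ... | u_2] ∈ R^(3×2). The projector onto W = col(U) is P = U (U^T U)^(-1) U^T.
Compute U^T U =
  [14, 4]
  [4, 11],
and U^T v = (14, -10).
Solve U^T U · c = U^T v for the coefficients: c = (97/69, -98/69). The projection is proj_W(v) = U c.
Check: (v - proj_W(v)) · u_1 = 0  (should be 0).
Check: (v - proj_W(v)) · u_2 = 0  (should be 0).
Result: proj_W(v) = (193/69, -292/69, 197/69).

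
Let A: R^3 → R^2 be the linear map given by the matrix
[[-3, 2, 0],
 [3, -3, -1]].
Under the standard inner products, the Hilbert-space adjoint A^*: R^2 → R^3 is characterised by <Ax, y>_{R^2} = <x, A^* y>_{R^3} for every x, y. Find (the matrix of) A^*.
A^* = A^T =
[[-3, 3],
 [2, -3],
 [0, -1]]

For real matrices with standard dot products, the defining identity <Ax, y> = <x, A^* y> gives (Ax)^T y = x^T (A^*) y, i.e. x^T A^T y = x^T (A^*) y. Since this holds for all x, y, we must have A^* = A^T. Therefore
A^* =
[[-3, 3],
 [2, -3],
 [0, -1]].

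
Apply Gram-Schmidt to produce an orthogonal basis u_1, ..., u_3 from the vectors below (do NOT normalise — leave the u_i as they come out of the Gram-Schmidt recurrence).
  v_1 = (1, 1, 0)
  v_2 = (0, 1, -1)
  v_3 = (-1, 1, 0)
Orthogonal basis:
  u_1 = (1, 1, 0)
  u_2 = (-1/2, 1/2, -1)
  u_3 = (-2/3, 2/3, 2/3)

Apply the Gram-Schmidt recurrence
  u_1 = v_1
  u_i = v_i − Σ_{j<i} ((v_i · u_j) / (u_j · u_j)) · u_j.

Step by step this gives:
  u_1 = (1, 1, 0)
  u_2 = (-1/2, 1/2, -1)
  u_3 = (-2/3, 2/3, 2/3)

Orthogonality check:
  u_2 · u_1 = 0 (should be 0)
  u_3 · u_1 = 0 (should be 0)
  u_3 · u_2 = 0 (should be 0)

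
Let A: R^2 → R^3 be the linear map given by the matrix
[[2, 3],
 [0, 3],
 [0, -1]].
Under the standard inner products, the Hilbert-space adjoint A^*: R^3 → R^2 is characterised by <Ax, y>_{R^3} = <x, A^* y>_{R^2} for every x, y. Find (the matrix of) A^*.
A^* = A^T =
[[2, 0, 0],
 [3, 3, -1]]

For real matrices with standard dot products, the defining identity <Ax, y> = <x, A^* y> gives (Ax)^T y = x^T (A^*) y, i.e. x^T A^T y = x^T (A^*) y. Since this holds for all x, y, we must have A^* = A^T. Therefore
A^* =
[[2, 0, 0],
 [3, 3, -1]].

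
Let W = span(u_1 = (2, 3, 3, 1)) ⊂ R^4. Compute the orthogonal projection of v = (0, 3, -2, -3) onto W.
proj_W(v) = (0, 0, 0, 0)

Set up U = [u_1 | ... | u_1] ∈ R^(4×1). The projector onto W = col(U) is P = U (U^T U)^(-1) U^T.
Compute U^T U =
  [23],
and U^T v = (0).
Solve U^T U · c = U^T v for the coefficients: c = (0). The projection is proj_W(v) = U c.
Check: (v - proj_W(v)) · u_1 = 0  (should be 0).
Result: proj_W(v) = (0, 0, 0, 0).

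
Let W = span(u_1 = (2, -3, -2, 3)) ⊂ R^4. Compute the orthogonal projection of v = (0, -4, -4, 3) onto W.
proj_W(v) = (29/13, -87/26, -29/13, 87/26)

Set up U = [u_1 | ... | u_1] ∈ R^(4×1). The projector onto W = col(U) is P = U (U^T U)^(-1) U^T.
Compute U^T U =
  [26],
and U^T v = (29).
Solve U^T U · c = U^T v for the coefficients: c = (29/26). The projection is proj_W(v) = U c.
Check: (v - proj_W(v)) · u_1 = 0  (should be 0).
Result: proj_W(v) = (29/13, -87/26, -29/13, 87/26).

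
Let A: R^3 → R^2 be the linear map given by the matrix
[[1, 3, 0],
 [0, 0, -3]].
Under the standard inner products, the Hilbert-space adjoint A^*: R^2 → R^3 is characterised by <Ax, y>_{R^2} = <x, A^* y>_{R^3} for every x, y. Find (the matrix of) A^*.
A^* = A^T =
[[1, 0],
 [3, 0],
 [0, -3]]

For real matrices with standard dot products, the defining identity <Ax, y> = <x, A^* y> gives (Ax)^T y = x^T (A^*) y, i.e. x^T A^T y = x^T (A^*) y. Since this holds for all x, y, we must have A^* = A^T. Therefore
A^* =
[[1, 0],
 [3, 0],
 [0, -3]].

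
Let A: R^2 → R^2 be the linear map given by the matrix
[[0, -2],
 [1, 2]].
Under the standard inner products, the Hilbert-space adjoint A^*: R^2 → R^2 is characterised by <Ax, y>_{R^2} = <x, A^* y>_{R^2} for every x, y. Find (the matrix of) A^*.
A^* = A^T =
[[0, 1],
 [-2, 2]]

For real matrices with standard dot products, the defining identity <Ax, y> = <x, A^* y> gives (Ax)^T y = x^T (A^*) y, i.e. x^T A^T y = x^T (A^*) y. Since this holds for all x, y, we must have A^* = A^T. Therefore
A^* =
[[0, 1],
 [-2, 2]].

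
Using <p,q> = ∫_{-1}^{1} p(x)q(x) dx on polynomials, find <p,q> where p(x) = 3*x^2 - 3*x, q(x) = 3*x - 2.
<p,q> = -10

Expand the product: p(x)·q(x) = 9*x^3 - 15*x^2 + 6*x.
∫_{-1}^{1} of each monomial x^k gives [2/(k+1) if k even, 0 if k odd]. Integrating term-by-term (or equivalently evaluating the antiderivative F(x) = 9*x^4/4 - 5*x^3 + 3*x^2 at the endpoints):
  F(1) − F(−1) = 1/4 − (41/4) = -10.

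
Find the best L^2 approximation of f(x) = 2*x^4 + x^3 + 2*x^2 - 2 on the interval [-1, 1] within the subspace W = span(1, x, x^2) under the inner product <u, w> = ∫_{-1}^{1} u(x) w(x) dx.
g(x) = 26*x^2/7 + 3*x/5 - 76/35

The best approximation g ∈ W is the orthogonal projection of f onto W. Writing g = a_0 + a_1 x + a_2 x^2, the coefficients solve the normal equations G · a = b where
  G_{ij} = <φ_i, φ_j> and b_i = <f, φ_i>, with φ_0 = 1, φ_1 = x, φ_2 = x^2.
G =
  [2, 0, 2/3]
  [0, 2/3, 0]
  [2/3, 0, 2/5],
b = (-28/15, 2/5, 4/105).
Solving gives a_0 = -76/35, a_1 = 3/5, a_2 = 26/7, so
  g(x) = 26*x^2/7 + 3*x/5 - 76/35.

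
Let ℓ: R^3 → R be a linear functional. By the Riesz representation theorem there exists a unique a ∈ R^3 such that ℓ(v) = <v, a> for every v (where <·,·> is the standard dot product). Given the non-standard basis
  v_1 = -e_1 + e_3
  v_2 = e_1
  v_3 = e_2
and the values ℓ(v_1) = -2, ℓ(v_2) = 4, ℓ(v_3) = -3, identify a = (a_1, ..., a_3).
a = (4, -3, 2)

Write a = (a_1, ..., a_3) in the standard basis. For each basis vector v_i, ℓ(v_i) = <v_i, a> is a linear equation in the a_j's. Collect the n equations into a matrix system V a = ℓ, where row i of V is v_i (expressed in the standard basis). Since V is invertible (lower-triangular with 1s on the diagonal, up to permutation), solve by back-substitution:
  V =
[[-1, 0, 1],
 [1, 0, 0],
 [0, 1, 0]]
  V a = (-2, 4, -3)
Solving gives a = (4, -3, 2).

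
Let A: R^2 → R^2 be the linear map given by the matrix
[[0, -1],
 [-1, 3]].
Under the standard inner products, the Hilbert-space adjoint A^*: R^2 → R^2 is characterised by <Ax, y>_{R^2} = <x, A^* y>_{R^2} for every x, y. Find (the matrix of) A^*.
A^* = A^T =
[[0, -1],
 [-1, 3]]

For real matrices with standard dot products, the defining identity <Ax, y> = <x, A^* y> gives (Ax)^T y = x^T (A^*) y, i.e. x^T A^T y = x^T (A^*) y. Since this holds for all x, y, we must have A^* = A^T. Therefore
A^* =
[[0, -1],
 [-1, 3]].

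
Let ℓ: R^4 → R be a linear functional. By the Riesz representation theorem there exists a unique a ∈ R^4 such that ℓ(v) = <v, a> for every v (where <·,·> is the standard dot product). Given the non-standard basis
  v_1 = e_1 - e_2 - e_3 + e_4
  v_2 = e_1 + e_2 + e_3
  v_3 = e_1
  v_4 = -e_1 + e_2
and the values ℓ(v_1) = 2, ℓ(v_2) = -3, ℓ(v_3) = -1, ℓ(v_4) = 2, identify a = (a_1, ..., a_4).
a = (-1, 1, -3, 1)

Write a = (a_1, ..., a_4) in the standard basis. For each basis vector v_i, ℓ(v_i) = <v_i, a> is a linear equation in the a_j's. Collect the n equations into a matrix system V a = ℓ, where row i of V is v_i (expressed in the standard basis). Since V is invertible (lower-triangular with 1s on the diagonal, up to permutation), solve by back-substitution:
  V =
[[1, -1, -1, 1],
 [1, 1, 1, 0],
 [1, 0, 0, 0],
 [-1, 1, 0, 0]]
  V a = (2, -3, -1, 2)
Solving gives a = (-1, 1, -3, 1).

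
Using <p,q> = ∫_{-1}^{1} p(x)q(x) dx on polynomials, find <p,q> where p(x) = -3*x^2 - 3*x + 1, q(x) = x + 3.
<p,q> = -2

Expand the product: p(x)·q(x) = -3*x^3 - 12*x^2 - 8*x + 3.
∫_{-1}^{1} of each monomial x^k gives [2/(k+1) if k even, 0 if k odd]. Integrating term-by-term (or equivalently evaluating the antiderivative F(x) = -3*x^4/4 - 4*x^3 - 4*x^2 + 3*x at the endpoints):
  F(1) − F(−1) = -23/4 − (-15/4) = -2.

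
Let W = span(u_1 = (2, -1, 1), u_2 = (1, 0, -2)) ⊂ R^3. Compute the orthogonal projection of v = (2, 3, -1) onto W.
proj_W(v) = (4/5, 0, -8/5)

Set up U = [u_1 | ... | u_2] ∈ R^(3×2). The projector onto W = col(U) is P = U (U^T U)^(-1) U^T.
Compute U^T U =
  [6, 0]
  [0, 5],
and U^T v = (0, 4).
Solve U^T U · c = U^T v for the coefficients: c = (0, 4/5). The projection is proj_W(v) = U c.
Check: (v - proj_W(v)) · u_1 = 0  (should be 0).
Check: (v - proj_W(v)) · u_2 = 0  (should be 0).
Result: proj_W(v) = (4/5, 0, -8/5).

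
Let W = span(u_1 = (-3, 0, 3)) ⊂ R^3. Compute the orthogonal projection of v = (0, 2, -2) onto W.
proj_W(v) = (1, 0, -1)

Set up U = [u_1 | ... | u_1] ∈ R^(3×1). The projector onto W = col(U) is P = U (U^T U)^(-1) U^T.
Compute U^T U =
  [18],
and U^T v = (-6).
Solve U^T U · c = U^T v for the coefficients: c = (-1/3). The projection is proj_W(v) = U c.
Check: (v - proj_W(v)) · u_1 = 0  (should be 0).
Result: proj_W(v) = (1, 0, -1).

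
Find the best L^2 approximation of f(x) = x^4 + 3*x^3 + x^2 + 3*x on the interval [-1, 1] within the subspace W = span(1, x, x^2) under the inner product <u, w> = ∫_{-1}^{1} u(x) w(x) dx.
g(x) = 13*x^2/7 + 24*x/5 - 3/35

The best approximation g ∈ W is the orthogonal projection of f onto W. Writing g = a_0 + a_1 x + a_2 x^2, the coefficients solve the normal equations G · a = b where
  G_{ij} = <φ_i, φ_j> and b_i = <f, φ_i>, with φ_0 = 1, φ_1 = x, φ_2 = x^2.
G =
  [2, 0, 2/3]
  [0, 2/3, 0]
  [2/3, 0, 2/5],
b = (16/15, 16/5, 24/35).
Solving gives a_0 = -3/35, a_1 = 24/5, a_2 = 13/7, so
  g(x) = 13*x^2/7 + 24*x/5 - 3/35.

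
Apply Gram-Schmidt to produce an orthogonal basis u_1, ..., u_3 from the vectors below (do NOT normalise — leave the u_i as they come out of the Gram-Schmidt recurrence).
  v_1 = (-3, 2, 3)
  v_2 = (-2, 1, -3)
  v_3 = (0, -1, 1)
Orthogonal basis:
  u_1 = (-3, 2, 3)
  u_2 = (-47/22, 12/11, -63/22)
  u_3 = (-144/307, -240/307, 16/307)

Apply the Gram-Schmidt recurrence
  u_1 = v_1
  u_i = v_i − Σ_{j<i} ((v_i · u_j) / (u_j · u_j)) · u_j.

Step by step this gives:
  u_1 = (-3, 2, 3)
  u_2 = (-47/22, 12/11, -63/22)
  u_3 = (-144/307, -240/307, 16/307)

Orthogonality check:
  u_2 · u_1 = 0 (should be 0)
  u_3 · u_1 = 0 (should be 0)
  u_3 · u_2 = 0 (should be 0)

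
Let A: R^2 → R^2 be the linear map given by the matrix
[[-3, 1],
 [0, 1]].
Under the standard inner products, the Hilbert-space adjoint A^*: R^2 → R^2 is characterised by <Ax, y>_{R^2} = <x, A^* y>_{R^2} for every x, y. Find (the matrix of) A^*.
A^* = A^T =
[[-3, 0],
 [1, 1]]

For real matrices with standard dot products, the defining identity <Ax, y> = <x, A^* y> gives (Ax)^T y = x^T (A^*) y, i.e. x^T A^T y = x^T (A^*) y. Since this holds for all x, y, we must have A^* = A^T. Therefore
A^* =
[[-3, 0],
 [1, 1]].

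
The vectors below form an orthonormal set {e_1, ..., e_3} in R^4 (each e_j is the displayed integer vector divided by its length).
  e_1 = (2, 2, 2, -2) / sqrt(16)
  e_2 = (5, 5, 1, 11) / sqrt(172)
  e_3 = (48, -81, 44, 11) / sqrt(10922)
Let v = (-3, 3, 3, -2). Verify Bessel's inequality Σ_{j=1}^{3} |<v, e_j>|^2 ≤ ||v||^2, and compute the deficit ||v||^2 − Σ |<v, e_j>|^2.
Σ |<v, e_j>|^2 = 3905/254; ||v||^2 = 31; deficit = 3969/254

Write each e_j = u_j / sqrt(<u_j, u_j>) where u_j is the displayed integer vector. Then <v, e_j> = <v, u_j> / sqrt(<u_j, u_j>), so |<v, e_j>|^2 = <v, u_j>^2 / <u_j, u_j>.
Coefficients: <v, e_1> = 10/sqrt(16), <v, e_2> = -19/sqrt(172), <v, e_3> = -277/sqrt(10922).
Square and sum: Σ |<v, e_j>|^2 = 3905/254.
Compute ||v||^2 = v·v = 31.
Deficit = 31 − 3905/254 = 3969/254 ≥ 0, confirming Bessel's inequality. (The deficit equals ||v − Σ <v,e_j> e_j||^2, the squared distance from v to span{e_j}.)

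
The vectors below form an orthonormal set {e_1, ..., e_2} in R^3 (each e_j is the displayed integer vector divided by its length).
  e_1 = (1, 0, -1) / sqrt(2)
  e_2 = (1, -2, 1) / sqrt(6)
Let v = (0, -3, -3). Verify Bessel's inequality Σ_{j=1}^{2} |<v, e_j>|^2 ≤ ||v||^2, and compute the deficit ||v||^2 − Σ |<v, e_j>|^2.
Σ |<v, e_j>|^2 = 6; ||v||^2 = 18; deficit = 12

Write each e_j = u_j / sqrt(<u_j, u_j>) where u_j is the displayed integer vector. Then <v, e_j> = <v, u_j> / sqrt(<u_j, u_j>), so |<v, e_j>|^2 = <v, u_j>^2 / <u_j, u_j>.
Coefficients: <v, e_1> = 3/sqrt(2), <v, e_2> = 3/sqrt(6).
Square and sum: Σ |<v, e_j>|^2 = 6.
Compute ||v||^2 = v·v = 18.
Deficit = 18 − 6 = 12 ≥ 0, confirming Bessel's inequality. (The deficit equals ||v − Σ <v,e_j> e_j||^2, the squared distance from v to span{e_j}.)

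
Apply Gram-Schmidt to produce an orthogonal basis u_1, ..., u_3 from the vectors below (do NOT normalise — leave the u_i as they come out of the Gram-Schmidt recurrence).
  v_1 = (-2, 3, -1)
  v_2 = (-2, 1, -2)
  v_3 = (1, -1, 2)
Orthogonal basis:
  u_1 = (-2, 3, -1)
  u_2 = (-5/7, -13/14, -19/14)
  u_3 = (-5/9, -2/9, 4/9)

Apply the Gram-Schmidt recurrence
  u_1 = v_1
  u_i = v_i − Σ_{j<i} ((v_i · u_j) / (u_j · u_j)) · u_j.

Step by step this gives:
  u_1 = (-2, 3, -1)
  u_2 = (-5/7, -13/14, -19/14)
  u_3 = (-5/9, -2/9, 4/9)

Orthogonality check:
  u_2 · u_1 = 0 (should be 0)
  u_3 · u_1 = 0 (should be 0)
  u_3 · u_2 = 0 (should be 0)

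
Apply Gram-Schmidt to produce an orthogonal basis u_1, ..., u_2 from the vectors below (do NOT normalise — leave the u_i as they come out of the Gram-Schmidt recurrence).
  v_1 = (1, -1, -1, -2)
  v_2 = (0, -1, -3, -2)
Orthogonal basis:
  u_1 = (1, -1, -1, -2)
  u_2 = (-8/7, 1/7, -13/7, 2/7)

Apply the Gram-Schmidt recurrence
  u_1 = v_1
  u_i = v_i − Σ_{j<i} ((v_i · u_j) / (u_j · u_j)) · u_j.

Step by step this gives:
  u_1 = (1, -1, -1, -2)
  u_2 = (-8/7, 1/7, -13/7, 2/7)

Orthogonality check:
  u_2 · u_1 = 0 (should be 0)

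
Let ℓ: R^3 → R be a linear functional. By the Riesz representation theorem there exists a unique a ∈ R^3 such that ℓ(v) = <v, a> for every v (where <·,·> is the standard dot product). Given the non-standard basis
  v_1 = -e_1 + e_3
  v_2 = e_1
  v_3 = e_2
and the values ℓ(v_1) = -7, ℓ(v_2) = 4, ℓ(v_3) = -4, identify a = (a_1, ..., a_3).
a = (4, -4, -3)

Write a = (a_1, ..., a_3) in the standard basis. For each basis vector v_i, ℓ(v_i) = <v_i, a> is a linear equation in the a_j's. Collect the n equations into a matrix system V a = ℓ, where row i of V is v_i (expressed in the standard basis). Since V is invertible (lower-triangular with 1s on the diagonal, up to permutation), solve by back-substitution:
  V =
[[-1, 0, 1],
 [1, 0, 0],
 [0, 1, 0]]
  V a = (-7, 4, -4)
Solving gives a = (4, -4, -3).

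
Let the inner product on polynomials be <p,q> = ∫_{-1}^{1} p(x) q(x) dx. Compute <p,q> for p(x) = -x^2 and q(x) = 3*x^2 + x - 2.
<p,q> = 2/15

Expand the product: p(x)·q(x) = -3*x^4 - x^3 + 2*x^2.
∫_{-1}^{1} of each monomial x^k gives [2/(k+1) if k even, 0 if k odd]. Integrating term-by-term (or equivalently evaluating the antiderivative F(x) = -3*x^5/5 - x^4/4 + 2*x^3/3 at the endpoints):
  F(1) − F(−1) = -11/60 − (-19/60) = 2/15.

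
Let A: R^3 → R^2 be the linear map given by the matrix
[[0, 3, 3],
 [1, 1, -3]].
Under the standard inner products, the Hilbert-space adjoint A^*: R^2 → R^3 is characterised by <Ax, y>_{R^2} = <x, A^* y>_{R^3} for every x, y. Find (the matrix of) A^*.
A^* = A^T =
[[0, 1],
 [3, 1],
 [3, -3]]

For real matrices with standard dot products, the defining identity <Ax, y> = <x, A^* y> gives (Ax)^T y = x^T (A^*) y, i.e. x^T A^T y = x^T (A^*) y. Since this holds for all x, y, we must have A^* = A^T. Therefore
A^* =
[[0, 1],
 [3, 1],
 [3, -3]].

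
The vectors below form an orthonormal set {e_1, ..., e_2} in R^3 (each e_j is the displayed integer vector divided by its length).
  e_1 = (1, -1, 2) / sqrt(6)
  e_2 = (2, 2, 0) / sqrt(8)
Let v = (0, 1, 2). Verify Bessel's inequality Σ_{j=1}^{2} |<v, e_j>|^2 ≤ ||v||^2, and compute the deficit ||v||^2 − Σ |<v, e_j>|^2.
Σ |<v, e_j>|^2 = 2; ||v||^2 = 5; deficit = 3

Write each e_j = u_j / sqrt(<u_j, u_j>) where u_j is the displayed integer vector. Then <v, e_j> = <v, u_j> / sqrt(<u_j, u_j>), so |<v, e_j>|^2 = <v, u_j>^2 / <u_j, u_j>.
Coefficients: <v, e_1> = 3/sqrt(6), <v, e_2> = 2/sqrt(8).
Square and sum: Σ |<v, e_j>|^2 = 2.
Compute ||v||^2 = v·v = 5.
Deficit = 5 − 2 = 3 ≥ 0, confirming Bessel's inequality. (The deficit equals ||v − Σ <v,e_j> e_j||^2, the squared distance from v to span{e_j}.)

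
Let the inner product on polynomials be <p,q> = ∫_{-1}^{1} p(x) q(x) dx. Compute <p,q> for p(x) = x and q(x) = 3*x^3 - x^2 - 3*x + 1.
<p,q> = -4/5

Expand the product: p(x)·q(x) = 3*x^4 - x^3 - 3*x^2 + x.
∫_{-1}^{1} of each monomial x^k gives [2/(k+1) if k even, 0 if k odd]. Integrating term-by-term (or equivalently evaluating the antiderivative F(x) = 3*x^5/5 - x^4/4 - x^3 + x^2/2 at the endpoints):
  F(1) − F(−1) = -3/20 − (13/20) = -4/5.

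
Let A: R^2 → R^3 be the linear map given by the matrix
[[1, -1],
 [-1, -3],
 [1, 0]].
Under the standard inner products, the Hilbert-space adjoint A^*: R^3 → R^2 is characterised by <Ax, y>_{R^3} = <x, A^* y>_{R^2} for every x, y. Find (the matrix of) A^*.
A^* = A^T =
[[1, -1, 1],
 [-1, -3, 0]]

For real matrices with standard dot products, the defining identity <Ax, y> = <x, A^* y> gives (Ax)^T y = x^T (A^*) y, i.e. x^T A^T y = x^T (A^*) y. Since this holds for all x, y, we must have A^* = A^T. Therefore
A^* =
[[1, -1, 1],
 [-1, -3, 0]].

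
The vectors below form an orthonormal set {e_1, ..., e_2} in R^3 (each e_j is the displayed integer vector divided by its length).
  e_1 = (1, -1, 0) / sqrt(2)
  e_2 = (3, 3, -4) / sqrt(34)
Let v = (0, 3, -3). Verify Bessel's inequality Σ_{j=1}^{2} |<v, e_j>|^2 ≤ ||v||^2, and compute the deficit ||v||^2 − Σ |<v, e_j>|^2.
Σ |<v, e_j>|^2 = 297/17; ||v||^2 = 18; deficit = 9/17

Write each e_j = u_j / sqrt(<u_j, u_j>) where u_j is the displayed integer vector. Then <v, e_j> = <v, u_j> / sqrt(<u_j, u_j>), so |<v, e_j>|^2 = <v, u_j>^2 / <u_j, u_j>.
Coefficients: <v, e_1> = -3/sqrt(2), <v, e_2> = 21/sqrt(34).
Square and sum: Σ |<v, e_j>|^2 = 297/17.
Compute ||v||^2 = v·v = 18.
Deficit = 18 − 297/17 = 9/17 ≥ 0, confirming Bessel's inequality. (The deficit equals ||v − Σ <v,e_j> e_j||^2, the squared distance from v to span{e_j}.)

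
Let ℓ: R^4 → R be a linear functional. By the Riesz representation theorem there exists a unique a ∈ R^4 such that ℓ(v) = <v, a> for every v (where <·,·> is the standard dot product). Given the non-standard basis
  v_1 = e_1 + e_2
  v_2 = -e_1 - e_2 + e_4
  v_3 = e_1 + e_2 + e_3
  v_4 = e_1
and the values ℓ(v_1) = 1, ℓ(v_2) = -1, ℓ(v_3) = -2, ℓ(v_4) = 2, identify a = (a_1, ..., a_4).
a = (2, -1, -3, 0)

Write a = (a_1, ..., a_4) in the standard basis. For each basis vector v_i, ℓ(v_i) = <v_i, a> is a linear equation in the a_j's. Collect the n equations into a matrix system V a = ℓ, where row i of V is v_i (expressed in the standard basis). Since V is invertible (lower-triangular with 1s on the diagonal, up to permutation), solve by back-substitution:
  V =
[[1, 1, 0, 0],
 [-1, -1, 0, 1],
 [1, 1, 1, 0],
 [1, 0, 0, 0]]
  V a = (1, -1, -2, 2)
Solving gives a = (2, -1, -3, 0).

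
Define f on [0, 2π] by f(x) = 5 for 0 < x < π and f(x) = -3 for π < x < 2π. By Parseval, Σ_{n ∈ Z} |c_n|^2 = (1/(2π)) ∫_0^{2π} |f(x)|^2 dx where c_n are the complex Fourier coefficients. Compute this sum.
Σ |c_n|^2 = 17

Parseval equates the L^2 energy of f (normalised by 1/(2π)) with the ℓ^2 sum of its Fourier coefficients: (1/(2π)) ∫_0^{2π} |f|^2 = Σ |c_n|^2.
Compute the left side: (1/(2π)) [∫_0^π 5^2 dx + ∫_π^{2π} (-3)^2 dx] = (1/(2π)) · (25π + 9π) = (25 + 9)/2 = 17.
So Σ_{n ∈ Z} |c_n|^2 = 17.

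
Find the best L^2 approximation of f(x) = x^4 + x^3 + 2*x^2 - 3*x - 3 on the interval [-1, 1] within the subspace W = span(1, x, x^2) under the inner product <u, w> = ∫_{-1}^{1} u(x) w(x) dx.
g(x) = 20*x^2/7 - 12*x/5 - 108/35

The best approximation g ∈ W is the orthogonal projection of f onto W. Writing g = a_0 + a_1 x + a_2 x^2, the coefficients solve the normal equations G · a = b where
  G_{ij} = <φ_i, φ_j> and b_i = <f, φ_i>, with φ_0 = 1, φ_1 = x, φ_2 = x^2.
G =
  [2, 0, 2/3]
  [0, 2/3, 0]
  [2/3, 0, 2/5],
b = (-64/15, -8/5, -32/35).
Solving gives a_0 = -108/35, a_1 = -12/5, a_2 = 20/7, so
  g(x) = 20*x^2/7 - 12*x/5 - 108/35.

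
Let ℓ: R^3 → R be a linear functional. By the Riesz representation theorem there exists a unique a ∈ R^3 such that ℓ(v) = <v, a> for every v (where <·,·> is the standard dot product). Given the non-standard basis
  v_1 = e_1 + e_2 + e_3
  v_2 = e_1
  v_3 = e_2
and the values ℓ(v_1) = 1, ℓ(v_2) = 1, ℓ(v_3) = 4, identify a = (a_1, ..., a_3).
a = (1, 4, -4)

Write a = (a_1, ..., a_3) in the standard basis. For each basis vector v_i, ℓ(v_i) = <v_i, a> is a linear equation in the a_j's. Collect the n equations into a matrix system V a = ℓ, where row i of V is v_i (expressed in the standard basis). Since V is invertible (lower-triangular with 1s on the diagonal, up to permutation), solve by back-substitution:
  V =
[[1, 1, 1],
 [1, 0, 0],
 [0, 1, 0]]
  V a = (1, 1, 4)
Solving gives a = (1, 4, -4).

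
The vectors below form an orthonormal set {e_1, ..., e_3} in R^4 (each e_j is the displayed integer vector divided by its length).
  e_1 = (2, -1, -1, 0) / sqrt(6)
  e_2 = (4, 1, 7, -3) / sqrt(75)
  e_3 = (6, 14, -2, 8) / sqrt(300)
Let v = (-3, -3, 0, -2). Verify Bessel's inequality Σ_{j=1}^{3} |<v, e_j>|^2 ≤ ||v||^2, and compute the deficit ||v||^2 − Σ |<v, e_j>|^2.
Σ |<v, e_j>|^2 = 131/6; ||v||^2 = 22; deficit = 1/6

Write each e_j = u_j / sqrt(<u_j, u_j>) where u_j is the displayed integer vector. Then <v, e_j> = <v, u_j> / sqrt(<u_j, u_j>), so |<v, e_j>|^2 = <v, u_j>^2 / <u_j, u_j>.
Coefficients: <v, e_1> = -3/sqrt(6), <v, e_2> = -9/sqrt(75), <v, e_3> = -76/sqrt(300).
Square and sum: Σ |<v, e_j>|^2 = 131/6.
Compute ||v||^2 = v·v = 22.
Deficit = 22 − 131/6 = 1/6 ≥ 0, confirming Bessel's inequality. (The deficit equals ||v − Σ <v,e_j> e_j||^2, the squared distance from v to span{e_j}.)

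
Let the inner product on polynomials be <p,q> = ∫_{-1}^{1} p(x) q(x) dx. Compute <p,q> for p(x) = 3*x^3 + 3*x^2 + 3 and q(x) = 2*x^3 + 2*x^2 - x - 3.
<p,q> = -598/35

Expand the product: p(x)·q(x) = 6*x^6 + 12*x^5 + 3*x^4 - 6*x^3 - 3*x^2 - 3*x - 9.
∫_{-1}^{1} of each monomial x^k gives [2/(k+1) if k even, 0 if k odd]. Integrating term-by-term (or equivalently evaluating the antiderivative F(x) = 6*x^7/7 + 2*x^6 + 3*x^5/5 - 3*x^4/2 - x^3 - 3*x^2/2 - 9*x at the endpoints):
  F(1) − F(−1) = -334/35 − (264/35) = -598/35.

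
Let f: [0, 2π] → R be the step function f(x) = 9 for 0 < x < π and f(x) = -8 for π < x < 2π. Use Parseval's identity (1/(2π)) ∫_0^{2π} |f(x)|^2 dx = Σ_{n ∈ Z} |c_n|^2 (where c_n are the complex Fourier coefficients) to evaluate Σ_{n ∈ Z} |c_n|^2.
Σ |c_n|^2 = 145/2

Parseval equates the L^2 energy of f (normalised by 1/(2π)) with the ℓ^2 sum of its Fourier coefficients: (1/(2π)) ∫_0^{2π} |f|^2 = Σ |c_n|^2.
Compute the left side: (1/(2π)) [∫_0^π 9^2 dx + ∫_π^{2π} (-8)^2 dx] = (1/(2π)) · (81π + 64π) = (81 + 64)/2 = 145/2.
So Σ_{n ∈ Z} |c_n|^2 = 145/2.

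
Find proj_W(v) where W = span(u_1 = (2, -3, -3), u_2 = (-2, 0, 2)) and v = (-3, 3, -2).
proj_W(v) = (-3/19, 39/19, 16/19)

Set up U = [u_1 | ... | u_2] ∈ R^(3×2). The projector onto W = col(U) is P = U (U^T U)^(-1) U^T.
Compute U^T U =
  [22, -10]
  [-10, 8],
and U^T v = (-9, 2).
Solve U^T U · c = U^T v for the coefficients: c = (-13/19, -23/38). The projection is proj_W(v) = U c.
Check: (v - proj_W(v)) · u_1 = 0  (should be 0).
Check: (v - proj_W(v)) · u_2 = 0  (should be 0).
Result: proj_W(v) = (-3/19, 39/19, 16/19).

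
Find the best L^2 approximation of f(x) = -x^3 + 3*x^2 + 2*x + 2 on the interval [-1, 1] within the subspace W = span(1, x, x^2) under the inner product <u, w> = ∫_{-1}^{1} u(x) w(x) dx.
g(x) = 3*x^2 + 7*x/5 + 2

The best approximation g ∈ W is the orthogonal projection of f onto W. Writing g = a_0 + a_1 x + a_2 x^2, the coefficients solve the normal equations G · a = b where
  G_{ij} = <φ_i, φ_j> and b_i = <f, φ_i>, with φ_0 = 1, φ_1 = x, φ_2 = x^2.
G =
  [2, 0, 2/3]
  [0, 2/3, 0]
  [2/3, 0, 2/5],
b = (6, 14/15, 38/15).
Solving gives a_0 = 2, a_1 = 7/5, a_2 = 3, so
  g(x) = 3*x^2 + 7*x/5 + 2.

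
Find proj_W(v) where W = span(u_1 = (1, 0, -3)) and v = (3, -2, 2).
proj_W(v) = (-3/10, 0, 9/10)

Set up U = [u_1 | ... | u_1] ∈ R^(3×1). The projector onto W = col(U) is P = U (U^T U)^(-1) U^T.
Compute U^T U =
  [10],
and U^T v = (-3).
Solve U^T U · c = U^T v for the coefficients: c = (-3/10). The projection is proj_W(v) = U c.
Check: (v - proj_W(v)) · u_1 = 0  (should be 0).
Result: proj_W(v) = (-3/10, 0, 9/10).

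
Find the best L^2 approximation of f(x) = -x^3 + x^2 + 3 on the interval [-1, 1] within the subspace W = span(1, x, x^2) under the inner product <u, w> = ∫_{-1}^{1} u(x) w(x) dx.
g(x) = x^2 - 3*x/5 + 3

The best approximation g ∈ W is the orthogonal projection of f onto W. Writing g = a_0 + a_1 x + a_2 x^2, the coefficients solve the normal equations G · a = b where
  G_{ij} = <φ_i, φ_j> and b_i = <f, φ_i>, with φ_0 = 1, φ_1 = x, φ_2 = x^2.
G =
  [2, 0, 2/3]
  [0, 2/3, 0]
  [2/3, 0, 2/5],
b = (20/3, -2/5, 12/5).
Solving gives a_0 = 3, a_1 = -3/5, a_2 = 1, so
  g(x) = x^2 - 3*x/5 + 3.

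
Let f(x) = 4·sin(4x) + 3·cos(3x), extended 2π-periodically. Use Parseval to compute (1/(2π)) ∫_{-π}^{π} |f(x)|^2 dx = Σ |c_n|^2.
Σ |c_n|^2 = 25/2

Expand |f|^2 and use orthogonality of {sin(nx), cos(mx)} on [-π, π]:
  ∫_{-π}^{π} sin(nx)^2 dx = π, ∫ cos(mx)^2 dx = π, and cross terms integrate to 0.
So ∫_{-π}^{π} f(x)^2 dx = 4^2 · π + 3^2 · π = (16 + 9)π.
Divide by 2π: (16 + 9)/2 = 25/2.
By Parseval, this equals Σ |c_n|^2.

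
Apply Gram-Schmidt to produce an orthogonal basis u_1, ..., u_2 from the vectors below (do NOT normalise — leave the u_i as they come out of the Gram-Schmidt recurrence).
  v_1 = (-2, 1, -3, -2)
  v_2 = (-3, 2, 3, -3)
Orthogonal basis:
  u_1 = (-2, 1, -3, -2)
  u_2 = (-22/9, 31/18, 23/6, -22/9)

Apply the Gram-Schmidt recurrence
  u_1 = v_1
  u_i = v_i − Σ_{j<i} ((v_i · u_j) / (u_j · u_j)) · u_j.

Step by step this gives:
  u_1 = (-2, 1, -3, -2)
  u_2 = (-22/9, 31/18, 23/6, -22/9)

Orthogonality check:
  u_2 · u_1 = 0 (should be 0)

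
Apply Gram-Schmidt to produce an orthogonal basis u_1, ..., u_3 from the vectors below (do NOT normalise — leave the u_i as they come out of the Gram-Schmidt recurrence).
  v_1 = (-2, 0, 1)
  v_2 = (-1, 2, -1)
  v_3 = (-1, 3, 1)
Orthogonal basis:
  u_1 = (-2, 0, 1)
  u_2 = (-3/5, 2, -6/5)
  u_3 = (22/29, 33/29, 44/29)

Apply the Gram-Schmidt recurrence
  u_1 = v_1
  u_i = v_i − Σ_{j<i} ((v_i · u_j) / (u_j · u_j)) · u_j.

Step by step this gives:
  u_1 = (-2, 0, 1)
  u_2 = (-3/5, 2, -6/5)
  u_3 = (22/29, 33/29, 44/29)

Orthogonality check:
  u_2 · u_1 = 0 (should be 0)
  u_3 · u_1 = 0 (should be 0)
  u_3 · u_2 = 0 (should be 0)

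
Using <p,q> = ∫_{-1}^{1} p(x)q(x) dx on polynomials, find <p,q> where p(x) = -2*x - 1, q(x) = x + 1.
<p,q> = -10/3

Expand the product: p(x)·q(x) = -2*x^2 - 3*x - 1.
∫_{-1}^{1} of each monomial x^k gives [2/(k+1) if k even, 0 if k odd]. Integrating term-by-term (or equivalently evaluating the antiderivative F(x) = -2*x^3/3 - 3*x^2/2 - x at the endpoints):
  F(1) − F(−1) = -19/6 − (1/6) = -10/3.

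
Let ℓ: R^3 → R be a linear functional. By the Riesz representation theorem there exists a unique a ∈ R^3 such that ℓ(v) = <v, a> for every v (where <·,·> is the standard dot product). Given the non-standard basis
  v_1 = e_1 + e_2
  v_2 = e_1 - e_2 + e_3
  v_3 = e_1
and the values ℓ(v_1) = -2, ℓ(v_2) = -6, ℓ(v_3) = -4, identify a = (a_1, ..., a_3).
a = (-4, 2, 0)

Write a = (a_1, ..., a_3) in the standard basis. For each basis vector v_i, ℓ(v_i) = <v_i, a> is a linear equation in the a_j's. Collect the n equations into a matrix system V a = ℓ, where row i of V is v_i (expressed in the standard basis). Since V is invertible (lower-triangular with 1s on the diagonal, up to permutation), solve by back-substitution:
  V =
[[1, 1, 0],
 [1, -1, 1],
 [1, 0, 0]]
  V a = (-2, -6, -4)
Solving gives a = (-4, 2, 0).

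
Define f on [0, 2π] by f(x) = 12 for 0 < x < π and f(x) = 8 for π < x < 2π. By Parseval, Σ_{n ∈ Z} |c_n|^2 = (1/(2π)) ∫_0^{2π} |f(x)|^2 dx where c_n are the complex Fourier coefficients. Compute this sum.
Σ |c_n|^2 = 104

Parseval equates the L^2 energy of f (normalised by 1/(2π)) with the ℓ^2 sum of its Fourier coefficients: (1/(2π)) ∫_0^{2π} |f|^2 = Σ |c_n|^2.
Compute the left side: (1/(2π)) [∫_0^π 12^2 dx + ∫_π^{2π} 8^2 dx] = (1/(2π)) · (144π + 64π) = (144 + 64)/2 = 104.
So Σ_{n ∈ Z} |c_n|^2 = 104.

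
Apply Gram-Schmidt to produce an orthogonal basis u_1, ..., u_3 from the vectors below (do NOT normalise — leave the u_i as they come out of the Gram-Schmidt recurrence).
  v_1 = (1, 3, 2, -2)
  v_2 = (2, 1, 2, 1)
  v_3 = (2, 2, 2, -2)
Orthogonal basis:
  u_1 = (1, 3, 2, -2)
  u_2 = (29/18, -1/6, 11/9, 16/9)
  u_3 = (94/131, -82/131, -10/131, -86/131)

Apply the Gram-Schmidt recurrence
  u_1 = v_1
  u_i = v_i − Σ_{j<i} ((v_i · u_j) / (u_j · u_j)) · u_j.

Step by step this gives:
  u_1 = (1, 3, 2, -2)
  u_2 = (29/18, -1/6, 11/9, 16/9)
  u_3 = (94/131, -82/131, -10/131, -86/131)

Orthogonality check:
  u_2 · u_1 = 0 (should be 0)
  u_3 · u_1 = 0 (should be 0)
  u_3 · u_2 = 0 (should be 0)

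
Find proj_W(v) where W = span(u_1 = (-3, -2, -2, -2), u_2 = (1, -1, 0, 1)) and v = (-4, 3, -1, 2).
proj_W(v) = (-14/9, 11/6, 1/9, -29/18)

Set up U = [u_1 | ... | u_2] ∈ R^(4×2). The projector onto W = col(U) is P = U (U^T U)^(-1) U^T.
Compute U^T U =
  [21, -3]
  [-3, 3],
and U^T v = (4, -5).
Solve U^T U · c = U^T v for the coefficients: c = (-1/18, -31/18). The projection is proj_W(v) = U c.
Check: (v - proj_W(v)) · u_1 = 0  (should be 0).
Check: (v - proj_W(v)) · u_2 = 0  (should be 0).
Result: proj_W(v) = (-14/9, 11/6, 1/9, -29/18).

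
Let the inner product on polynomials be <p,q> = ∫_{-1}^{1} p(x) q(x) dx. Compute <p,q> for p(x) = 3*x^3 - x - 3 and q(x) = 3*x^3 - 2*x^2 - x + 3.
<p,q> = -1382/105

Expand the product: p(x)·q(x) = 9*x^6 - 6*x^5 - 6*x^4 + 2*x^3 + 7*x^2 - 9.
∫_{-1}^{1} of each monomial x^k gives [2/(k+1) if k even, 0 if k odd]. Integrating term-by-term (or equivalently evaluating the antiderivative F(x) = 9*x^7/7 - x^6 - 6*x^5/5 + x^4/2 + 7*x^3/3 - 9*x at the endpoints):
  F(1) − F(−1) = -1487/210 − (1277/210) = -1382/105.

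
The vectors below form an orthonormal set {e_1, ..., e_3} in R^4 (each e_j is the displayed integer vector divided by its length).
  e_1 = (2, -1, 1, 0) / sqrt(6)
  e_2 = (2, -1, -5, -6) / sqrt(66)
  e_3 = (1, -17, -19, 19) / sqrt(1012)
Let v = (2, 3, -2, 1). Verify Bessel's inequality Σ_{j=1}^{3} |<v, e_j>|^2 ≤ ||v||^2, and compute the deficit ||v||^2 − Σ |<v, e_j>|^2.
Σ |<v, e_j>|^2 = 14/23; ||v||^2 = 18; deficit = 400/23

Write each e_j = u_j / sqrt(<u_j, u_j>) where u_j is the displayed integer vector. Then <v, e_j> = <v, u_j> / sqrt(<u_j, u_j>), so |<v, e_j>|^2 = <v, u_j>^2 / <u_j, u_j>.
Coefficients: <v, e_1> = -1/sqrt(6), <v, e_2> = 5/sqrt(66), <v, e_3> = 8/sqrt(1012).
Square and sum: Σ |<v, e_j>|^2 = 14/23.
Compute ||v||^2 = v·v = 18.
Deficit = 18 − 14/23 = 400/23 ≥ 0, confirming Bessel's inequality. (The deficit equals ||v − Σ <v,e_j> e_j||^2, the squared distance from v to span{e_j}.)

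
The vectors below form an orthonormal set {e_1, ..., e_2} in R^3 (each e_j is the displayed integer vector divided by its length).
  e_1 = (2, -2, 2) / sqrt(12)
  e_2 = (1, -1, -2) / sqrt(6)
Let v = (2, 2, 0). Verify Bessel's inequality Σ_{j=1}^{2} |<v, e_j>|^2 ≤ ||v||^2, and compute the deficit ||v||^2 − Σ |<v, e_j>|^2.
Σ |<v, e_j>|^2 = 0; ||v||^2 = 8; deficit = 8

Write each e_j = u_j / sqrt(<u_j, u_j>) where u_j is the displayed integer vector. Then <v, e_j> = <v, u_j> / sqrt(<u_j, u_j>), so |<v, e_j>|^2 = <v, u_j>^2 / <u_j, u_j>.
Coefficients: <v, e_1> = 0/sqrt(12), <v, e_2> = 0/sqrt(6).
Square and sum: Σ |<v, e_j>|^2 = 0.
Compute ||v||^2 = v·v = 8.
Deficit = 8 − 0 = 8 ≥ 0, confirming Bessel's inequality. (The deficit equals ||v − Σ <v,e_j> e_j||^2, the squared distance from v to span{e_j}.)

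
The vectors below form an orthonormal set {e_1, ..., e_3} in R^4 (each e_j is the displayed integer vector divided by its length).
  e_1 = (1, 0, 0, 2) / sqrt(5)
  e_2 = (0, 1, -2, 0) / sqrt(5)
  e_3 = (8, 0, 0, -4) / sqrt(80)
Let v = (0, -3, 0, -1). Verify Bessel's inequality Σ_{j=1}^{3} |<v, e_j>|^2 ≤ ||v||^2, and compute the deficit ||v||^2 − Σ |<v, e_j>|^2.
Σ |<v, e_j>|^2 = 14/5; ||v||^2 = 10; deficit = 36/5

Write each e_j = u_j / sqrt(<u_j, u_j>) where u_j is the displayed integer vector. Then <v, e_j> = <v, u_j> / sqrt(<u_j, u_j>), so |<v, e_j>|^2 = <v, u_j>^2 / <u_j, u_j>.
Coefficients: <v, e_1> = -2/sqrt(5), <v, e_2> = -3/sqrt(5), <v, e_3> = 4/sqrt(80).
Square and sum: Σ |<v, e_j>|^2 = 14/5.
Compute ||v||^2 = v·v = 10.
Deficit = 10 − 14/5 = 36/5 ≥ 0, confirming Bessel's inequality. (The deficit equals ||v − Σ <v,e_j> e_j||^2, the squared distance from v to span{e_j}.)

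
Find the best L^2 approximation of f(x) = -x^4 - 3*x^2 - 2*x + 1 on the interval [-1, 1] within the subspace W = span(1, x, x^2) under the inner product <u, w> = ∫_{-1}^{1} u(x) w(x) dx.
g(x) = -27*x^2/7 - 2*x + 38/35

The best approximation g ∈ W is the orthogonal projection of f onto W. Writing g = a_0 + a_1 x + a_2 x^2, the coefficients solve the normal equations G · a = b where
  G_{ij} = <φ_i, φ_j> and b_i = <f, φ_i>, with φ_0 = 1, φ_1 = x, φ_2 = x^2.
G =
  [2, 0, 2/3]
  [0, 2/3, 0]
  [2/3, 0, 2/5],
b = (-2/5, -4/3, -86/105).
Solving gives a_0 = 38/35, a_1 = -2, a_2 = -27/7, so
  g(x) = -27*x^2/7 - 2*x + 38/35.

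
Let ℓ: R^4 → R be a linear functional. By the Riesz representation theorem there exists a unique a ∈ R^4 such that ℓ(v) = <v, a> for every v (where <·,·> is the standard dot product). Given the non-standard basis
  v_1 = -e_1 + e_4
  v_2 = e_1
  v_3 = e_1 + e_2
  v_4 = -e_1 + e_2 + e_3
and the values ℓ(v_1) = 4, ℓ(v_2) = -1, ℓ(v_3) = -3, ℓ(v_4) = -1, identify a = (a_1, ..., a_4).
a = (-1, -2, 0, 3)

Write a = (a_1, ..., a_4) in the standard basis. For each basis vector v_i, ℓ(v_i) = <v_i, a> is a linear equation in the a_j's. Collect the n equations into a matrix system V a = ℓ, where row i of V is v_i (expressed in the standard basis). Since V is invertible (lower-triangular with 1s on the diagonal, up to permutation), solve by back-substitution:
  V =
[[-1, 0, 0, 1],
 [1, 0, 0, 0],
 [1, 1, 0, 0],
 [-1, 1, 1, 0]]
  V a = (4, -1, -3, -1)
Solving gives a = (-1, -2, 0, 3).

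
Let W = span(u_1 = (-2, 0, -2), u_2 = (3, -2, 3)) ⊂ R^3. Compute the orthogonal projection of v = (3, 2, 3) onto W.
proj_W(v) = (3, 2, 3)

Set up U = [u_1 | ... | u_2] ∈ R^(3×2). The projector onto W = col(U) is P = U (U^T U)^(-1) U^T.
Compute U^T U =
  [8, -12]
  [-12, 22],
and U^T v = (-12, 14).
Solve U^T U · c = U^T v for the coefficients: c = (-3, -1). The projection is proj_W(v) = U c.
Check: (v - proj_W(v)) · u_1 = 0  (should be 0).
Check: (v - proj_W(v)) · u_2 = 0  (should be 0).
Result: proj_W(v) = (3, 2, 3).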